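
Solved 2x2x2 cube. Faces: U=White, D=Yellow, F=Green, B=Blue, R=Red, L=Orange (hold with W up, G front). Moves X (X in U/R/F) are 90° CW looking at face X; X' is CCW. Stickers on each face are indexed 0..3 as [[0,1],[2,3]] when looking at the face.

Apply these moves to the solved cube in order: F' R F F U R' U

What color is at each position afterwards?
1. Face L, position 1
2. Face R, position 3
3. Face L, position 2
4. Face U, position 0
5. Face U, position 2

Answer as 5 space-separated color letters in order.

After move 1 (F'): F=GGGG U=WWRR R=YRYR D=OOYY L=OWOW
After move 2 (R): R=YYRR U=WGRG F=GOGY D=OBYB B=RBWB
After move 3 (F): F=GGYO U=WGWW R=RYGR D=RYYB L=OOOB
After move 4 (F): F=YGOG U=WGBO R=WYWR D=GRYB L=OROY
After move 5 (U): U=BWOG F=WYOG R=RBWR B=ORWB L=YGOY
After move 6 (R'): R=BRRW U=BWOO F=WWOG D=GYYG B=BRRB
After move 7 (U): U=OBOW F=BROG R=BRRW B=YGRB L=WWOY
Query 1: L[1] = W
Query 2: R[3] = W
Query 3: L[2] = O
Query 4: U[0] = O
Query 5: U[2] = O

Answer: W W O O O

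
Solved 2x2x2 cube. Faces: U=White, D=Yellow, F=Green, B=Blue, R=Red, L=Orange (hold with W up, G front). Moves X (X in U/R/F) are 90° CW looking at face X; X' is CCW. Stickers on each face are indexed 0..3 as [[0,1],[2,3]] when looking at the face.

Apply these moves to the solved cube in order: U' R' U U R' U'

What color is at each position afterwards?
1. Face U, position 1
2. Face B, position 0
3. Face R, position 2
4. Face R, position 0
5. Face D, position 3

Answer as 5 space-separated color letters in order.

Answer: O B B Y W

Derivation:
After move 1 (U'): U=WWWW F=OOGG R=GGRR B=RRBB L=BBOO
After move 2 (R'): R=GRGR U=WBWR F=OWGW D=YOYG B=YRYB
After move 3 (U): U=WWRB F=GRGW R=YRGR B=BBYB L=OWOO
After move 4 (U): U=RWBW F=YRGW R=BBGR B=OWYB L=GROO
After move 5 (R'): R=BRBG U=RYBO F=YWGW D=YRYW B=GWOB
After move 6 (U'): U=YORB F=GRGW R=YWBG B=BROB L=GWOO
Query 1: U[1] = O
Query 2: B[0] = B
Query 3: R[2] = B
Query 4: R[0] = Y
Query 5: D[3] = W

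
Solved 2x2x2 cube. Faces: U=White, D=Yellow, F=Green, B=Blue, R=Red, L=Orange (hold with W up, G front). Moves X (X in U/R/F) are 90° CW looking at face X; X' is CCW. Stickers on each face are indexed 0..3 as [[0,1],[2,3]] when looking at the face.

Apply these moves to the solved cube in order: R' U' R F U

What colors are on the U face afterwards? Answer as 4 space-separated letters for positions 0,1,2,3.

After move 1 (R'): R=RRRR U=WBWB F=GWGW D=YGYG B=YBYB
After move 2 (U'): U=BBWW F=OOGW R=GWRR B=RRYB L=YBOO
After move 3 (R): R=RGRW U=BOWW F=OGGG D=YYYR B=WRBB
After move 4 (F): F=GOGG U=BOOB R=WGWW D=RRYR L=YYOY
After move 5 (U): U=OBBO F=WGGG R=WRWW B=YYBB L=GOOY
Query: U face = OBBO

Answer: O B B O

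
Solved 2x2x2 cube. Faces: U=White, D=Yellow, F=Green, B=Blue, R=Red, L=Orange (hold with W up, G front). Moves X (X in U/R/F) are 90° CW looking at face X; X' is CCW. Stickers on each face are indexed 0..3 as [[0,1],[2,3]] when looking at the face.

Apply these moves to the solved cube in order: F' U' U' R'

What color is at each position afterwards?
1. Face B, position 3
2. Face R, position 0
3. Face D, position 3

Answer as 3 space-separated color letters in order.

Answer: B W G

Derivation:
After move 1 (F'): F=GGGG U=WWRR R=YRYR D=OOYY L=OWOW
After move 2 (U'): U=WRWR F=OWGG R=GGYR B=YRBB L=BBOW
After move 3 (U'): U=RRWW F=BBGG R=OWYR B=GGBB L=YROW
After move 4 (R'): R=WROY U=RBWG F=BRGW D=OBYG B=YGOB
Query 1: B[3] = B
Query 2: R[0] = W
Query 3: D[3] = G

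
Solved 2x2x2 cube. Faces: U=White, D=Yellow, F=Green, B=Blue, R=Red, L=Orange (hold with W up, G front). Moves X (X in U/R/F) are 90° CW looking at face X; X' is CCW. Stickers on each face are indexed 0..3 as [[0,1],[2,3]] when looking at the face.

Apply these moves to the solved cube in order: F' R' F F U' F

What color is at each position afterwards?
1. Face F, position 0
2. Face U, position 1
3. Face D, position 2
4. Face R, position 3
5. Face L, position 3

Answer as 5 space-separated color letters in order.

After move 1 (F'): F=GGGG U=WWRR R=YRYR D=OOYY L=OWOW
After move 2 (R'): R=RRYY U=WBRB F=GWGR D=OGYG B=YBOB
After move 3 (F): F=GGRW U=WBWW R=RRBY D=YRYG L=OOOG
After move 4 (F): F=RGWG U=WBGO R=WRWY D=BRYG L=OYOR
After move 5 (U'): U=BOWG F=OYWG R=RGWY B=WROB L=YBOR
After move 6 (F): F=WOGY U=BORB R=WGGY D=WRYG L=YBOR
Query 1: F[0] = W
Query 2: U[1] = O
Query 3: D[2] = Y
Query 4: R[3] = Y
Query 5: L[3] = R

Answer: W O Y Y R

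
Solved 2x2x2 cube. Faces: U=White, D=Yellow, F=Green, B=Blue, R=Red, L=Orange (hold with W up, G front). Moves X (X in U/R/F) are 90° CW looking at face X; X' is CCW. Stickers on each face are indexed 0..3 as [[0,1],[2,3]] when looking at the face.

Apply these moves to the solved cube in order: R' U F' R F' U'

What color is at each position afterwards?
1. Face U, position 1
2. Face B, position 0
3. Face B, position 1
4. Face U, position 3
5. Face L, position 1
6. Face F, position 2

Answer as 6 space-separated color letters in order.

Answer: R Y G Y O R

Derivation:
After move 1 (R'): R=RRRR U=WBWB F=GWGW D=YGYG B=YBYB
After move 2 (U): U=WWBB F=RRGW R=YBRR B=OOYB L=GWOO
After move 3 (F'): F=RWRG U=WWYR R=GBYR D=WOYG L=GBOB
After move 4 (R): R=YGRB U=WWYG F=RORG D=WYYO B=ROWB
After move 5 (F'): F=OGRR U=WWYR R=YGWB D=BBYO L=GGOY
After move 6 (U'): U=WRWY F=GGRR R=OGWB B=YGWB L=ROOY
Query 1: U[1] = R
Query 2: B[0] = Y
Query 3: B[1] = G
Query 4: U[3] = Y
Query 5: L[1] = O
Query 6: F[2] = R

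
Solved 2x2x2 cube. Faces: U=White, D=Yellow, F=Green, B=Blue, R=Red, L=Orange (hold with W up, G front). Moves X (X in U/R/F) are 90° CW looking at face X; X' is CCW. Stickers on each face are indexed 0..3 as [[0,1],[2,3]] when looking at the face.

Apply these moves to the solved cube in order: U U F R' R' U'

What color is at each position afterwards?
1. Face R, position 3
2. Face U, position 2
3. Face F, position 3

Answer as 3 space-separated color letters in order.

Answer: W W G

Derivation:
After move 1 (U): U=WWWW F=RRGG R=BBRR B=OOBB L=GGOO
After move 2 (U): U=WWWW F=BBGG R=OORR B=GGBB L=RROO
After move 3 (F): F=GBGB U=WWOR R=WOWR D=ROYY L=RYOY
After move 4 (R'): R=ORWW U=WBOG F=GWGR D=RBYB B=YGOB
After move 5 (R'): R=RWOW U=WOOY F=GBGG D=RWYR B=BGBB
After move 6 (U'): U=OYWO F=RYGG R=GBOW B=RWBB L=BGOY
Query 1: R[3] = W
Query 2: U[2] = W
Query 3: F[3] = G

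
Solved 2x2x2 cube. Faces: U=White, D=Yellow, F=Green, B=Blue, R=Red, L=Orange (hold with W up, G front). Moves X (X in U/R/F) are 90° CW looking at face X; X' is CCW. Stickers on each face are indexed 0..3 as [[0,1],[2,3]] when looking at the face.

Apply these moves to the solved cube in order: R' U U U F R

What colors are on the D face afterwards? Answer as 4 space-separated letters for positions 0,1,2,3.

Answer: R Y Y R

Derivation:
After move 1 (R'): R=RRRR U=WBWB F=GWGW D=YGYG B=YBYB
After move 2 (U): U=WWBB F=RRGW R=YBRR B=OOYB L=GWOO
After move 3 (U): U=BWBW F=YBGW R=OORR B=GWYB L=RROO
After move 4 (U): U=BBWW F=OOGW R=GWRR B=RRYB L=YBOO
After move 5 (F): F=GOWO U=BBOB R=WWWR D=RGYG L=YYOG
After move 6 (R): R=WWRW U=BOOO F=GGWG D=RYYR B=BRBB
Query: D face = RYYR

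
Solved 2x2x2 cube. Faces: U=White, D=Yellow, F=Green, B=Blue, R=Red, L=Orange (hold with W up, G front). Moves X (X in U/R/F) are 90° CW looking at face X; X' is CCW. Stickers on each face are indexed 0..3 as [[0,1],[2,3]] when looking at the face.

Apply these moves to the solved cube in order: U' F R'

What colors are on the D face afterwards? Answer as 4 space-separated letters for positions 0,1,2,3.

After move 1 (U'): U=WWWW F=OOGG R=GGRR B=RRBB L=BBOO
After move 2 (F): F=GOGO U=WWOB R=WGWR D=RGYY L=BYOY
After move 3 (R'): R=GRWW U=WBOR F=GWGB D=ROYO B=YRGB
Query: D face = ROYO

Answer: R O Y O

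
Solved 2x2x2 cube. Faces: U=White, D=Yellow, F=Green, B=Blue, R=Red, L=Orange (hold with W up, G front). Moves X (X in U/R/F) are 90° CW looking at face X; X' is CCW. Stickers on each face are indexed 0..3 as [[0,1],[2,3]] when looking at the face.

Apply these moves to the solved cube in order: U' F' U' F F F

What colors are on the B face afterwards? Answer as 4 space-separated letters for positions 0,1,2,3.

Answer: Y G B B

Derivation:
After move 1 (U'): U=WWWW F=OOGG R=GGRR B=RRBB L=BBOO
After move 2 (F'): F=OGOG U=WWGR R=YGYR D=BOYY L=BWOW
After move 3 (U'): U=WRWG F=BWOG R=OGYR B=YGBB L=RROW
After move 4 (F): F=OBGW U=WRWR R=WGGR D=YOYY L=RBOO
After move 5 (F): F=GOWB U=WROB R=WGRR D=GWYY L=RYOO
After move 6 (F): F=WGBO U=WROY R=OGBR D=RWYY L=RGOW
Query: B face = YGBB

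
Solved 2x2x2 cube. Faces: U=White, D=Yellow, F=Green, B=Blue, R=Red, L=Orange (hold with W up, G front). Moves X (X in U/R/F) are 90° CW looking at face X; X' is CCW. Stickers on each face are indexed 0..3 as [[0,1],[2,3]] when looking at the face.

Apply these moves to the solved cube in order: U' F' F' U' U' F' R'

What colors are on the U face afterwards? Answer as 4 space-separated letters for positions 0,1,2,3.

Answer: Y B B G

Derivation:
After move 1 (U'): U=WWWW F=OOGG R=GGRR B=RRBB L=BBOO
After move 2 (F'): F=OGOG U=WWGR R=YGYR D=BOYY L=BWOW
After move 3 (F'): F=GGOO U=WWYY R=OGBR D=WWYY L=BROG
After move 4 (U'): U=WYWY F=BROO R=GGBR B=OGBB L=RROG
After move 5 (U'): U=YYWW F=RROO R=BRBR B=GGBB L=OGOG
After move 6 (F'): F=RORO U=YYBB R=WRWR D=GGYY L=OWOW
After move 7 (R'): R=RRWW U=YBBG F=RYRB D=GOYO B=YGGB
Query: U face = YBBG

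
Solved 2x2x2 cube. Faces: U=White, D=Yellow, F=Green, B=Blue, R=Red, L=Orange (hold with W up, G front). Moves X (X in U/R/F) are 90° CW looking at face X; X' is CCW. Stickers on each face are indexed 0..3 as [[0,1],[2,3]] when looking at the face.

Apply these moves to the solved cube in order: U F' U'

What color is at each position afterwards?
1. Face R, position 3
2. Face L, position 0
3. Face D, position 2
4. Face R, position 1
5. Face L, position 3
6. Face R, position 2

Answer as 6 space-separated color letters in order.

Answer: R O Y G W Y

Derivation:
After move 1 (U): U=WWWW F=RRGG R=BBRR B=OOBB L=GGOO
After move 2 (F'): F=RGRG U=WWBR R=YBYR D=GOYY L=GWOW
After move 3 (U'): U=WRWB F=GWRG R=RGYR B=YBBB L=OOOW
Query 1: R[3] = R
Query 2: L[0] = O
Query 3: D[2] = Y
Query 4: R[1] = G
Query 5: L[3] = W
Query 6: R[2] = Y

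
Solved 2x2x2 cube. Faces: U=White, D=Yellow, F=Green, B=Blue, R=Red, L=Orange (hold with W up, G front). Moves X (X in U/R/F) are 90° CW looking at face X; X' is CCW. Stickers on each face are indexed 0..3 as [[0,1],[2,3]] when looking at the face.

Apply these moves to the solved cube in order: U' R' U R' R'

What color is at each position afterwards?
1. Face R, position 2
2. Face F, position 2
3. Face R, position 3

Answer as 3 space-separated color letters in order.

Answer: R G Y

Derivation:
After move 1 (U'): U=WWWW F=OOGG R=GGRR B=RRBB L=BBOO
After move 2 (R'): R=GRGR U=WBWR F=OWGW D=YOYG B=YRYB
After move 3 (U): U=WWRB F=GRGW R=YRGR B=BBYB L=OWOO
After move 4 (R'): R=RRYG U=WYRB F=GWGB D=YRYW B=GBOB
After move 5 (R'): R=RGRY U=WORG F=GYGB D=YWYB B=WBRB
Query 1: R[2] = R
Query 2: F[2] = G
Query 3: R[3] = Y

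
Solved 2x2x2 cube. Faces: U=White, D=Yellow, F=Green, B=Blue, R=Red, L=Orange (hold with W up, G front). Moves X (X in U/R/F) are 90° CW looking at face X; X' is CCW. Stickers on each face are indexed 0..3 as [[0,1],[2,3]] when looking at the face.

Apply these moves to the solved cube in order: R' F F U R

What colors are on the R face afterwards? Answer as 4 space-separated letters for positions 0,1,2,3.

Answer: O Y R B

Derivation:
After move 1 (R'): R=RRRR U=WBWB F=GWGW D=YGYG B=YBYB
After move 2 (F): F=GGWW U=WBOO R=WRBR D=RRYG L=OYOG
After move 3 (F): F=WGWG U=WBGY R=OROR D=BWYG L=OROR
After move 4 (U): U=GWYB F=ORWG R=YBOR B=ORYB L=WGOR
After move 5 (R): R=OYRB U=GRYG F=OWWG D=BYYO B=BRWB
Query: R face = OYRB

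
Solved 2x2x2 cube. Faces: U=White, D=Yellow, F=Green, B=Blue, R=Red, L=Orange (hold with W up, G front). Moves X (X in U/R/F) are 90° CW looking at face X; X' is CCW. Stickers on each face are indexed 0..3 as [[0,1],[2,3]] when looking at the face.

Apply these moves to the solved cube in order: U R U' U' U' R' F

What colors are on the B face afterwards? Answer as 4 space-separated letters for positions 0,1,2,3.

After move 1 (U): U=WWWW F=RRGG R=BBRR B=OOBB L=GGOO
After move 2 (R): R=RBRB U=WRWG F=RYGY D=YBYO B=WOWB
After move 3 (U'): U=RGWW F=GGGY R=RYRB B=RBWB L=WOOO
After move 4 (U'): U=GWRW F=WOGY R=GGRB B=RYWB L=RBOO
After move 5 (U'): U=WWGR F=RBGY R=WORB B=GGWB L=RYOO
After move 6 (R'): R=OBWR U=WWGG F=RWGR D=YBYY B=OGBB
After move 7 (F): F=GRRW U=WWOY R=GBGR D=WOYY L=RYOB
Query: B face = OGBB

Answer: O G B B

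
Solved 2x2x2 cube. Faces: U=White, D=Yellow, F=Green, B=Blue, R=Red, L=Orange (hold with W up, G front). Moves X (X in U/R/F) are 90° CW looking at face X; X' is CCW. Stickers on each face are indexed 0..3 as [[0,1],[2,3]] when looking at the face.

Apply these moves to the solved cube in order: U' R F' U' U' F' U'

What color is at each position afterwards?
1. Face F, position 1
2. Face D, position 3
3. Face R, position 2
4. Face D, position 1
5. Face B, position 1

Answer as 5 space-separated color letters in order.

Answer: W R B W G

Derivation:
After move 1 (U'): U=WWWW F=OOGG R=GGRR B=RRBB L=BBOO
After move 2 (R): R=RGRG U=WOWG F=OYGY D=YBYR B=WRWB
After move 3 (F'): F=YYOG U=WORR R=BGYG D=BOYR L=BGOW
After move 4 (U'): U=ORWR F=BGOG R=YYYG B=BGWB L=WROW
After move 5 (U'): U=RROW F=WROG R=BGYG B=YYWB L=BGOW
After move 6 (F'): F=RGWO U=RRBY R=OGBG D=GWYR L=BWOO
After move 7 (U'): U=RYRB F=BWWO R=RGBG B=OGWB L=YYOO
Query 1: F[1] = W
Query 2: D[3] = R
Query 3: R[2] = B
Query 4: D[1] = W
Query 5: B[1] = G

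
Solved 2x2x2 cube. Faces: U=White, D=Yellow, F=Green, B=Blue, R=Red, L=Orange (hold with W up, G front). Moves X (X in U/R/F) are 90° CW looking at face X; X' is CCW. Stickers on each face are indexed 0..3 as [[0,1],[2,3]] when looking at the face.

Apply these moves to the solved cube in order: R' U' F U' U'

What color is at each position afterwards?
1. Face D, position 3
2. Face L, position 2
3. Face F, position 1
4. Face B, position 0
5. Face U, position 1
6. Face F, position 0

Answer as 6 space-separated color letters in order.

Answer: G O R G O R

Derivation:
After move 1 (R'): R=RRRR U=WBWB F=GWGW D=YGYG B=YBYB
After move 2 (U'): U=BBWW F=OOGW R=GWRR B=RRYB L=YBOO
After move 3 (F): F=GOWO U=BBOB R=WWWR D=RGYG L=YYOG
After move 4 (U'): U=BBBO F=YYWO R=GOWR B=WWYB L=RROG
After move 5 (U'): U=BOBB F=RRWO R=YYWR B=GOYB L=WWOG
Query 1: D[3] = G
Query 2: L[2] = O
Query 3: F[1] = R
Query 4: B[0] = G
Query 5: U[1] = O
Query 6: F[0] = R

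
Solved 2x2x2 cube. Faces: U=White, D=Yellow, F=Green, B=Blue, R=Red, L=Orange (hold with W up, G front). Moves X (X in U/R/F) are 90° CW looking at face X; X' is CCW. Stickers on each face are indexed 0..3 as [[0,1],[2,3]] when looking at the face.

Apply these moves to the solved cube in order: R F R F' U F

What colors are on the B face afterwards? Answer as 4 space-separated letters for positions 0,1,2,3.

After move 1 (R): R=RRRR U=WGWG F=GYGY D=YBYB B=WBWB
After move 2 (F): F=GGYY U=WGOO R=WRGR D=RRYB L=OYOB
After move 3 (R): R=GWRR U=WGOY F=GRYB D=RWYW B=OBGB
After move 4 (F'): F=RBGY U=WGGR R=WWRR D=YBYW L=OYOO
After move 5 (U): U=GWRG F=WWGY R=OBRR B=OYGB L=RBOO
After move 6 (F): F=GWYW U=GWOB R=RBGR D=ROYW L=RYOB
Query: B face = OYGB

Answer: O Y G B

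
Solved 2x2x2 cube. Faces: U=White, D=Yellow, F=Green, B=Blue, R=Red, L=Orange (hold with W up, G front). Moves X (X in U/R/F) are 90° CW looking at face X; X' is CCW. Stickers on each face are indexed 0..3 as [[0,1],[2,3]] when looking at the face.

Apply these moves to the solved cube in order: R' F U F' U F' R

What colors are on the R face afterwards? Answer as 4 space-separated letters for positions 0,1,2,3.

After move 1 (R'): R=RRRR U=WBWB F=GWGW D=YGYG B=YBYB
After move 2 (F): F=GGWW U=WBOO R=WRBR D=RRYG L=OYOG
After move 3 (U): U=OWOB F=WRWW R=YBBR B=OYYB L=GGOG
After move 4 (F'): F=RWWW U=OWYB R=RBRR D=GGYG L=GBOO
After move 5 (U): U=YOBW F=RBWW R=OYRR B=GBYB L=RWOO
After move 6 (F'): F=BWRW U=YOOR R=GYGR D=WOYG L=RWOB
After move 7 (R): R=GGRY U=YWOW F=BORG D=WYYG B=RBOB
Query: R face = GGRY

Answer: G G R Y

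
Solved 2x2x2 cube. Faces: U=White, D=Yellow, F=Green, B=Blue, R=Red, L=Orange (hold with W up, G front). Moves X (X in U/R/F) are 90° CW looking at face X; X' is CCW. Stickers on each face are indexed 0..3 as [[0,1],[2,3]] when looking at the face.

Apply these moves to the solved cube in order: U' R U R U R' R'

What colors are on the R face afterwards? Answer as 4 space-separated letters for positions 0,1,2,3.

Answer: R G B O

Derivation:
After move 1 (U'): U=WWWW F=OOGG R=GGRR B=RRBB L=BBOO
After move 2 (R): R=RGRG U=WOWG F=OYGY D=YBYR B=WRWB
After move 3 (U): U=WWGO F=RGGY R=WRRG B=BBWB L=OYOO
After move 4 (R): R=RWGR U=WGGY F=RBGR D=YWYB B=OBWB
After move 5 (U): U=GWYG F=RWGR R=OBGR B=OYWB L=RBOO
After move 6 (R'): R=BROG U=GWYO F=RWGG D=YWYR B=BYWB
After move 7 (R'): R=RGBO U=GWYB F=RWGO D=YWYG B=RYWB
Query: R face = RGBO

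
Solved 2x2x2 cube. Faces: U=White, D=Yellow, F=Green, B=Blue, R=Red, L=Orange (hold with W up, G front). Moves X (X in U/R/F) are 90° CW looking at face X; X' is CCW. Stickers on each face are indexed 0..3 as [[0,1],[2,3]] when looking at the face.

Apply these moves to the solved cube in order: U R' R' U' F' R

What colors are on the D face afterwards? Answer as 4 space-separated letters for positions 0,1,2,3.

After move 1 (U): U=WWWW F=RRGG R=BBRR B=OOBB L=GGOO
After move 2 (R'): R=BRBR U=WBWO F=RWGW D=YRYG B=YOYB
After move 3 (R'): R=RRBB U=WYWY F=RBGO D=YWYW B=GORB
After move 4 (U'): U=YYWW F=GGGO R=RBBB B=RRRB L=GOOO
After move 5 (F'): F=GOGG U=YYRB R=WBYB D=OOYW L=GWOW
After move 6 (R): R=YWBB U=YORG F=GOGW D=ORYR B=BRYB
Query: D face = ORYR

Answer: O R Y R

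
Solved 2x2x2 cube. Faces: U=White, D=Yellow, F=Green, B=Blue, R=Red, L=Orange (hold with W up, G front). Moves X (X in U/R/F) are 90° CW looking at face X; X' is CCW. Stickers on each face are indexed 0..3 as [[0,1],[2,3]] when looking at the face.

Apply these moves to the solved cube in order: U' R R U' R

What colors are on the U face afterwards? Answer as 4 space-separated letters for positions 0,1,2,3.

Answer: Y B W R

Derivation:
After move 1 (U'): U=WWWW F=OOGG R=GGRR B=RRBB L=BBOO
After move 2 (R): R=RGRG U=WOWG F=OYGY D=YBYR B=WRWB
After move 3 (R): R=RRGG U=WYWY F=OBGR D=YWYW B=GROB
After move 4 (U'): U=YYWW F=BBGR R=OBGG B=RROB L=GROO
After move 5 (R): R=GOGB U=YBWR F=BWGW D=YOYR B=WRYB
Query: U face = YBWR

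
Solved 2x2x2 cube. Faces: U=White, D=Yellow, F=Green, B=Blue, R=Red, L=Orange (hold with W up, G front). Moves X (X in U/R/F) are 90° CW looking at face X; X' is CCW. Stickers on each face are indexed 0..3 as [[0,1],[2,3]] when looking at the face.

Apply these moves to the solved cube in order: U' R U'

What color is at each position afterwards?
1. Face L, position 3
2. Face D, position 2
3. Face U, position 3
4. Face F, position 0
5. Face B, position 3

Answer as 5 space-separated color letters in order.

Answer: O Y W B B

Derivation:
After move 1 (U'): U=WWWW F=OOGG R=GGRR B=RRBB L=BBOO
After move 2 (R): R=RGRG U=WOWG F=OYGY D=YBYR B=WRWB
After move 3 (U'): U=OGWW F=BBGY R=OYRG B=RGWB L=WROO
Query 1: L[3] = O
Query 2: D[2] = Y
Query 3: U[3] = W
Query 4: F[0] = B
Query 5: B[3] = B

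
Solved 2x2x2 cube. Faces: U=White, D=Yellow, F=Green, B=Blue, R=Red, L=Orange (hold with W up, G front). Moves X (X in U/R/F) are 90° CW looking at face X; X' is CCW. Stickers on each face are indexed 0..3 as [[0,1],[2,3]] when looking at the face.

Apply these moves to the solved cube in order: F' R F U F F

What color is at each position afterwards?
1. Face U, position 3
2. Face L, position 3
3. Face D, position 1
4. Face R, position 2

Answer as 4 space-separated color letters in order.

Answer: R R W G

Derivation:
After move 1 (F'): F=GGGG U=WWRR R=YRYR D=OOYY L=OWOW
After move 2 (R): R=YYRR U=WGRG F=GOGY D=OBYB B=RBWB
After move 3 (F): F=GGYO U=WGWW R=RYGR D=RYYB L=OOOB
After move 4 (U): U=WWWG F=RYYO R=RBGR B=OOWB L=GGOB
After move 5 (F): F=YROY U=WWBG R=WBGR D=GRYB L=GROY
After move 6 (F): F=OYYR U=WWYR R=BBGR D=GWYB L=GGOR
Query 1: U[3] = R
Query 2: L[3] = R
Query 3: D[1] = W
Query 4: R[2] = G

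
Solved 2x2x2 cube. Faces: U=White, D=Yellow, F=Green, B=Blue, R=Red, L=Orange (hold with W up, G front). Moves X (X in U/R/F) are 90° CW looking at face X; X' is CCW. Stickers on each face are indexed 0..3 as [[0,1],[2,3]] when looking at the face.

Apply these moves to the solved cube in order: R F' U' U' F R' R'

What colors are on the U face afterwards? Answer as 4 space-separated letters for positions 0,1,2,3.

After move 1 (R): R=RRRR U=WGWG F=GYGY D=YBYB B=WBWB
After move 2 (F'): F=YYGG U=WGRR R=BRYR D=OOYB L=OGOW
After move 3 (U'): U=GRWR F=OGGG R=YYYR B=BRWB L=WBOW
After move 4 (U'): U=RRGW F=WBGG R=OGYR B=YYWB L=BROW
After move 5 (F): F=GWGB U=RRWR R=GGWR D=YOYB L=BOOO
After move 6 (R'): R=GRGW U=RWWY F=GRGR D=YWYB B=BYOB
After move 7 (R'): R=RWGG U=ROWB F=GWGY D=YRYR B=BYWB
Query: U face = ROWB

Answer: R O W B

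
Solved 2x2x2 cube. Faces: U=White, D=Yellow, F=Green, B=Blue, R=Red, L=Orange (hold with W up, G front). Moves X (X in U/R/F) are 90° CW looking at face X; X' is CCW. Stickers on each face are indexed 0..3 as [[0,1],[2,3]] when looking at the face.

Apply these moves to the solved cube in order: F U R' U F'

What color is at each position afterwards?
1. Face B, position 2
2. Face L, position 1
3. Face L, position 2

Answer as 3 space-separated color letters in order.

After move 1 (F): F=GGGG U=WWOO R=WRWR D=RRYY L=OYOY
After move 2 (U): U=OWOW F=WRGG R=BBWR B=OYBB L=GGOY
After move 3 (R'): R=BRBW U=OBOO F=WWGW D=RRYG B=YYRB
After move 4 (U): U=OOOB F=BRGW R=YYBW B=GGRB L=WWOY
After move 5 (F'): F=RWBG U=OOYB R=RYRW D=WYYG L=WBOO
Query 1: B[2] = R
Query 2: L[1] = B
Query 3: L[2] = O

Answer: R B O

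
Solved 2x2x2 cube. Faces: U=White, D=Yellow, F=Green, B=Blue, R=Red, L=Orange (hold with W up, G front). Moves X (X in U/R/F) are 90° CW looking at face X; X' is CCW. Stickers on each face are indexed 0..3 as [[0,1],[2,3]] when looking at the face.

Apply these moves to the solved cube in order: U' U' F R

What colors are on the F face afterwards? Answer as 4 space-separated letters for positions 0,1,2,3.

Answer: G O G Y

Derivation:
After move 1 (U'): U=WWWW F=OOGG R=GGRR B=RRBB L=BBOO
After move 2 (U'): U=WWWW F=BBGG R=OORR B=GGBB L=RROO
After move 3 (F): F=GBGB U=WWOR R=WOWR D=ROYY L=RYOY
After move 4 (R): R=WWRO U=WBOB F=GOGY D=RBYG B=RGWB
Query: F face = GOGY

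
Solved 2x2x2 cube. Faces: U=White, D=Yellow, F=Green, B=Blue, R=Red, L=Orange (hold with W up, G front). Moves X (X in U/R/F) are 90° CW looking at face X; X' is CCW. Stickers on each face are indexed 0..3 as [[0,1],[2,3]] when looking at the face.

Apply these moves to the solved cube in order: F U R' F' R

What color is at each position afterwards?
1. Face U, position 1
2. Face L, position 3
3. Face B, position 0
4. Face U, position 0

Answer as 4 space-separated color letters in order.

Answer: W O B O

Derivation:
After move 1 (F): F=GGGG U=WWOO R=WRWR D=RRYY L=OYOY
After move 2 (U): U=OWOW F=WRGG R=BBWR B=OYBB L=GGOY
After move 3 (R'): R=BRBW U=OBOO F=WWGW D=RRYG B=YYRB
After move 4 (F'): F=WWWG U=OBBB R=RRRW D=GYYG L=GOOO
After move 5 (R): R=RRWR U=OWBG F=WYWG D=GRYY B=BYBB
Query 1: U[1] = W
Query 2: L[3] = O
Query 3: B[0] = B
Query 4: U[0] = O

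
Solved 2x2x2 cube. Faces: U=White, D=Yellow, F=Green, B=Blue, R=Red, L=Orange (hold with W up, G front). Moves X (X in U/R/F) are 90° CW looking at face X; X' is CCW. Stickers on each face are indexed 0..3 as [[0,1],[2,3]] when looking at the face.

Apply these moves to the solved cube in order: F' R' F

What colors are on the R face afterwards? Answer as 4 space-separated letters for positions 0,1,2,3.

Answer: R R B Y

Derivation:
After move 1 (F'): F=GGGG U=WWRR R=YRYR D=OOYY L=OWOW
After move 2 (R'): R=RRYY U=WBRB F=GWGR D=OGYG B=YBOB
After move 3 (F): F=GGRW U=WBWW R=RRBY D=YRYG L=OOOG
Query: R face = RRBY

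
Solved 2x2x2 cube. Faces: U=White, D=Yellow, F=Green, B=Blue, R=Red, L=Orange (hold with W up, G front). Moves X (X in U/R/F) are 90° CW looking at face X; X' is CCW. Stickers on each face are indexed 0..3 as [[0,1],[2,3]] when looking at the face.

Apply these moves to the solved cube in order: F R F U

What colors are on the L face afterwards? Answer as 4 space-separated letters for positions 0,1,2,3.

Answer: G G O B

Derivation:
After move 1 (F): F=GGGG U=WWOO R=WRWR D=RRYY L=OYOY
After move 2 (R): R=WWRR U=WGOG F=GRGY D=RBYB B=OBWB
After move 3 (F): F=GGYR U=WGYY R=OWGR D=RWYB L=OROB
After move 4 (U): U=YWYG F=OWYR R=OBGR B=ORWB L=GGOB
Query: L face = GGOB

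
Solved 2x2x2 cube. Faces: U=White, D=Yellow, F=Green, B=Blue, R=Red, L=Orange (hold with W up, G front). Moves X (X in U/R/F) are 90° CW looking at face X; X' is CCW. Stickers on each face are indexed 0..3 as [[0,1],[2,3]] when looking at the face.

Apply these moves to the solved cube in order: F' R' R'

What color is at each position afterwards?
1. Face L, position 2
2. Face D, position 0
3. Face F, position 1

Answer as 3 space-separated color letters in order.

After move 1 (F'): F=GGGG U=WWRR R=YRYR D=OOYY L=OWOW
After move 2 (R'): R=RRYY U=WBRB F=GWGR D=OGYG B=YBOB
After move 3 (R'): R=RYRY U=WORY F=GBGB D=OWYR B=GBGB
Query 1: L[2] = O
Query 2: D[0] = O
Query 3: F[1] = B

Answer: O O B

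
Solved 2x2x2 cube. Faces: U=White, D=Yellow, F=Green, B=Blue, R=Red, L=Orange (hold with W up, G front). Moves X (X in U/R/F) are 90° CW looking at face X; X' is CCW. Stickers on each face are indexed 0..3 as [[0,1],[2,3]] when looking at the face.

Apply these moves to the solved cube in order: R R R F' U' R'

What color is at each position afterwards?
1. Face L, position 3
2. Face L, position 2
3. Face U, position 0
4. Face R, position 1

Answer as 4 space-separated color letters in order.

After move 1 (R): R=RRRR U=WGWG F=GYGY D=YBYB B=WBWB
After move 2 (R): R=RRRR U=WYWY F=GBGB D=YWYW B=GBGB
After move 3 (R): R=RRRR U=WBWB F=GWGW D=YGYG B=YBYB
After move 4 (F'): F=WWGG U=WBRR R=GRYR D=OOYG L=OBOW
After move 5 (U'): U=BRWR F=OBGG R=WWYR B=GRYB L=YBOW
After move 6 (R'): R=WRWY U=BYWG F=ORGR D=OBYG B=GROB
Query 1: L[3] = W
Query 2: L[2] = O
Query 3: U[0] = B
Query 4: R[1] = R

Answer: W O B R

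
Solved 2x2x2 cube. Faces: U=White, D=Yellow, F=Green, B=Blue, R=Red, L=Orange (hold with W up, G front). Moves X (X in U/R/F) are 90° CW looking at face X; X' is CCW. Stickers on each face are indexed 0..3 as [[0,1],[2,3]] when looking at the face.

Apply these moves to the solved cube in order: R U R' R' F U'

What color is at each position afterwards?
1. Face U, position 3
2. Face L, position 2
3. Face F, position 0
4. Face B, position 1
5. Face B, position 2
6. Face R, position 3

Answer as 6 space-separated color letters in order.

Answer: O O G R R W

Derivation:
After move 1 (R): R=RRRR U=WGWG F=GYGY D=YBYB B=WBWB
After move 2 (U): U=WWGG F=RRGY R=WBRR B=OOWB L=GYOO
After move 3 (R'): R=BRWR U=WWGO F=RWGG D=YRYY B=BOBB
After move 4 (R'): R=RRBW U=WBGB F=RWGO D=YWYG B=YORB
After move 5 (F): F=GROW U=WBOY R=GRBW D=BRYG L=GYOW
After move 6 (U'): U=BYWO F=GYOW R=GRBW B=GRRB L=YOOW
Query 1: U[3] = O
Query 2: L[2] = O
Query 3: F[0] = G
Query 4: B[1] = R
Query 5: B[2] = R
Query 6: R[3] = W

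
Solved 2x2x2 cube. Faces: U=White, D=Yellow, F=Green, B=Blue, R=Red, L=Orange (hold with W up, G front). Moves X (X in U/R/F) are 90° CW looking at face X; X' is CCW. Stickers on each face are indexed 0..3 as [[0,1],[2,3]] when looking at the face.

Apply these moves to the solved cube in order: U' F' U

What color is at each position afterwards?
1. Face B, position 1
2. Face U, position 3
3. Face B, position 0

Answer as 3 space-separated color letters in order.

Answer: W W B

Derivation:
After move 1 (U'): U=WWWW F=OOGG R=GGRR B=RRBB L=BBOO
After move 2 (F'): F=OGOG U=WWGR R=YGYR D=BOYY L=BWOW
After move 3 (U): U=GWRW F=YGOG R=RRYR B=BWBB L=OGOW
Query 1: B[1] = W
Query 2: U[3] = W
Query 3: B[0] = B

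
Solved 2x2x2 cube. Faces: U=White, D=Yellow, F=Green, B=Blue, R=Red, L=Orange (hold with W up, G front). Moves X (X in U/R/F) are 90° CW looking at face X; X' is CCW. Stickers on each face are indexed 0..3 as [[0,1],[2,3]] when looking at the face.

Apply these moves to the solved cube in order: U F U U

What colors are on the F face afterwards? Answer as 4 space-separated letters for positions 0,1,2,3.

After move 1 (U): U=WWWW F=RRGG R=BBRR B=OOBB L=GGOO
After move 2 (F): F=GRGR U=WWOG R=WBWR D=RBYY L=GYOY
After move 3 (U): U=OWGW F=WBGR R=OOWR B=GYBB L=GROY
After move 4 (U): U=GOWW F=OOGR R=GYWR B=GRBB L=WBOY
Query: F face = OOGR

Answer: O O G R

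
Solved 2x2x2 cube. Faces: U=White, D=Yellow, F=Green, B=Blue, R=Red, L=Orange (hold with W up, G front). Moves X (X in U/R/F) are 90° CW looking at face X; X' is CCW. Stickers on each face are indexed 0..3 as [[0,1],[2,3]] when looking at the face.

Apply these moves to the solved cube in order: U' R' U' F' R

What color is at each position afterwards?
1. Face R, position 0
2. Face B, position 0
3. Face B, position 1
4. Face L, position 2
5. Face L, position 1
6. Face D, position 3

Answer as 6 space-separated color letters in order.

After move 1 (U'): U=WWWW F=OOGG R=GGRR B=RRBB L=BBOO
After move 2 (R'): R=GRGR U=WBWR F=OWGW D=YOYG B=YRYB
After move 3 (U'): U=BRWW F=BBGW R=OWGR B=GRYB L=YROO
After move 4 (F'): F=BWBG U=BROG R=OWYR D=ROYG L=YWOW
After move 5 (R): R=YORW U=BWOG F=BOBG D=RYYG B=GRRB
Query 1: R[0] = Y
Query 2: B[0] = G
Query 3: B[1] = R
Query 4: L[2] = O
Query 5: L[1] = W
Query 6: D[3] = G

Answer: Y G R O W G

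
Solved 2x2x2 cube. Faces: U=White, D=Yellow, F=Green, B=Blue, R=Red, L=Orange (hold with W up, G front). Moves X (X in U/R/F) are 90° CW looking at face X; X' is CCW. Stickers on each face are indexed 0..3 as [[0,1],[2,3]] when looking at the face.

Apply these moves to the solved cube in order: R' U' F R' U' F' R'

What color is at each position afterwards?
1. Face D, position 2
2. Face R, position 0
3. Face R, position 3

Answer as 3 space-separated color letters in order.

After move 1 (R'): R=RRRR U=WBWB F=GWGW D=YGYG B=YBYB
After move 2 (U'): U=BBWW F=OOGW R=GWRR B=RRYB L=YBOO
After move 3 (F): F=GOWO U=BBOB R=WWWR D=RGYG L=YYOG
After move 4 (R'): R=WRWW U=BYOR F=GBWB D=ROYO B=GRGB
After move 5 (U'): U=YRBO F=YYWB R=GBWW B=WRGB L=GROG
After move 6 (F'): F=YBYW U=YRGW R=OBRW D=RGYO L=GOOB
After move 7 (R'): R=BWOR U=YGGW F=YRYW D=RBYW B=ORGB
Query 1: D[2] = Y
Query 2: R[0] = B
Query 3: R[3] = R

Answer: Y B R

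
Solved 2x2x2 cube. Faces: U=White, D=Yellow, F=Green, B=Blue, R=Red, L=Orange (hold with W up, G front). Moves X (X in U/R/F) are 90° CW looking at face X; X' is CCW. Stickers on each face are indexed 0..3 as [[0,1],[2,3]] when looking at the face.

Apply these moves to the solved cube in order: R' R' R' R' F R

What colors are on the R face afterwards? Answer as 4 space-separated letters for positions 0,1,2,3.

Answer: W W R R

Derivation:
After move 1 (R'): R=RRRR U=WBWB F=GWGW D=YGYG B=YBYB
After move 2 (R'): R=RRRR U=WYWY F=GBGB D=YWYW B=GBGB
After move 3 (R'): R=RRRR U=WGWG F=GYGY D=YBYB B=WBWB
After move 4 (R'): R=RRRR U=WWWW F=GGGG D=YYYY B=BBBB
After move 5 (F): F=GGGG U=WWOO R=WRWR D=RRYY L=OYOY
After move 6 (R): R=WWRR U=WGOG F=GRGY D=RBYB B=OBWB
Query: R face = WWRR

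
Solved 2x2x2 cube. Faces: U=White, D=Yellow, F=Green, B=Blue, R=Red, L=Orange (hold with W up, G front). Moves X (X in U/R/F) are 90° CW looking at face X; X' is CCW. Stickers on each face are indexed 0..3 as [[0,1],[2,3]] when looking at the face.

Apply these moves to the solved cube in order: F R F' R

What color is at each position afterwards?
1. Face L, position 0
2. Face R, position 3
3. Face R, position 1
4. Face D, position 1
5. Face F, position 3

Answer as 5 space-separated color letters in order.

Answer: O W B W B

Derivation:
After move 1 (F): F=GGGG U=WWOO R=WRWR D=RRYY L=OYOY
After move 2 (R): R=WWRR U=WGOG F=GRGY D=RBYB B=OBWB
After move 3 (F'): F=RYGG U=WGWR R=BWRR D=YYYB L=OGOO
After move 4 (R): R=RBRW U=WYWG F=RYGB D=YWYO B=RBGB
Query 1: L[0] = O
Query 2: R[3] = W
Query 3: R[1] = B
Query 4: D[1] = W
Query 5: F[3] = B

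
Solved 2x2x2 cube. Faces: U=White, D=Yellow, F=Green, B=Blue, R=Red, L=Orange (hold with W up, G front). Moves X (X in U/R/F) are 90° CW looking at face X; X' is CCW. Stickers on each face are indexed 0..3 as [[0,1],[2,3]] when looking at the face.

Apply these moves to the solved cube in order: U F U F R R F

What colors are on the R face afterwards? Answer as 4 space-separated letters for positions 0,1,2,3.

After move 1 (U): U=WWWW F=RRGG R=BBRR B=OOBB L=GGOO
After move 2 (F): F=GRGR U=WWOG R=WBWR D=RBYY L=GYOY
After move 3 (U): U=OWGW F=WBGR R=OOWR B=GYBB L=GROY
After move 4 (F): F=GWRB U=OWYR R=GOWR D=WOYY L=GROB
After move 5 (R): R=WGRO U=OWYB F=GORY D=WBYG B=RYWB
After move 6 (R): R=RWOG U=OOYY F=GBRG D=WWYR B=BYWB
After move 7 (F): F=RGGB U=OOBR R=YWYG D=ORYR L=GWOW
Query: R face = YWYG

Answer: Y W Y G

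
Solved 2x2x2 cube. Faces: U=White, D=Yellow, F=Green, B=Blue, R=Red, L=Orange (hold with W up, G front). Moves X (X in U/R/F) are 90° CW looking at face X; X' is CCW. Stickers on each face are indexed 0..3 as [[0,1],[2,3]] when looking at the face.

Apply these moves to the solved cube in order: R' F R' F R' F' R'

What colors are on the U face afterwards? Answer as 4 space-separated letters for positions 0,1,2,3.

Answer: W R R W

Derivation:
After move 1 (R'): R=RRRR U=WBWB F=GWGW D=YGYG B=YBYB
After move 2 (F): F=GGWW U=WBOO R=WRBR D=RRYG L=OYOG
After move 3 (R'): R=RRWB U=WYOY F=GBWO D=RGYW B=GBRB
After move 4 (F): F=WGOB U=WYGY R=ORYB D=WRYW L=OROG
After move 5 (R'): R=RBOY U=WRGG F=WYOY D=WGYB B=WBRB
After move 6 (F'): F=YYWO U=WRRO R=GBWY D=RGYB L=OGOG
After move 7 (R'): R=BYGW U=WRRW F=YRWO D=RYYO B=BBGB
Query: U face = WRRW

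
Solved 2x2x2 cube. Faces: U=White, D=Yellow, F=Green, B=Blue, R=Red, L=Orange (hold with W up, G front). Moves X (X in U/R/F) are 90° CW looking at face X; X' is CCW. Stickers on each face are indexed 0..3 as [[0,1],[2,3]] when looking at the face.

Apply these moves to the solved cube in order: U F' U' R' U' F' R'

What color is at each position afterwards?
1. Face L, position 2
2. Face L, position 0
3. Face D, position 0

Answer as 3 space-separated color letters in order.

After move 1 (U): U=WWWW F=RRGG R=BBRR B=OOBB L=GGOO
After move 2 (F'): F=RGRG U=WWBR R=YBYR D=GOYY L=GWOW
After move 3 (U'): U=WRWB F=GWRG R=RGYR B=YBBB L=OOOW
After move 4 (R'): R=GRRY U=WBWY F=GRRB D=GWYG B=YBOB
After move 5 (U'): U=BYWW F=OORB R=GRRY B=GROB L=YBOW
After move 6 (F'): F=OBOR U=BYGR R=WRGY D=BWYG L=YWOW
After move 7 (R'): R=RYWG U=BOGG F=OYOR D=BBYR B=GRWB
Query 1: L[2] = O
Query 2: L[0] = Y
Query 3: D[0] = B

Answer: O Y B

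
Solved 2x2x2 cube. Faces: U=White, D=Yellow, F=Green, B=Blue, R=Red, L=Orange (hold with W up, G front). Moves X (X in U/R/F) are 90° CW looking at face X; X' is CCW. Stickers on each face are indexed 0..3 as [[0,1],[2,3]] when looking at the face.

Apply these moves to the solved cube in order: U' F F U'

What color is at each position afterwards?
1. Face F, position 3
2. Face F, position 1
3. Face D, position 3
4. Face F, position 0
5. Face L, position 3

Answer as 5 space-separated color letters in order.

Answer: O R Y B G

Derivation:
After move 1 (U'): U=WWWW F=OOGG R=GGRR B=RRBB L=BBOO
After move 2 (F): F=GOGO U=WWOB R=WGWR D=RGYY L=BYOY
After move 3 (F): F=GGOO U=WWYY R=OGBR D=WWYY L=BROG
After move 4 (U'): U=WYWY F=BROO R=GGBR B=OGBB L=RROG
Query 1: F[3] = O
Query 2: F[1] = R
Query 3: D[3] = Y
Query 4: F[0] = B
Query 5: L[3] = G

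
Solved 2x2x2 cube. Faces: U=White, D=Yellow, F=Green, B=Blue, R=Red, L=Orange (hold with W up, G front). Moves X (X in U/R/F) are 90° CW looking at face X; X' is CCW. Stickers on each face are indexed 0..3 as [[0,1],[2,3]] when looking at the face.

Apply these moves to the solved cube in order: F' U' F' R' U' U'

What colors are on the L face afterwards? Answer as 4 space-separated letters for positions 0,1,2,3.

After move 1 (F'): F=GGGG U=WWRR R=YRYR D=OOYY L=OWOW
After move 2 (U'): U=WRWR F=OWGG R=GGYR B=YRBB L=BBOW
After move 3 (F'): F=WGOG U=WRGY R=OGOR D=BWYY L=BROW
After move 4 (R'): R=GROO U=WBGY F=WROY D=BGYG B=YRWB
After move 5 (U'): U=BYWG F=BROY R=WROO B=GRWB L=YROW
After move 6 (U'): U=YGBW F=YROY R=BROO B=WRWB L=GROW
Query: L face = GROW

Answer: G R O W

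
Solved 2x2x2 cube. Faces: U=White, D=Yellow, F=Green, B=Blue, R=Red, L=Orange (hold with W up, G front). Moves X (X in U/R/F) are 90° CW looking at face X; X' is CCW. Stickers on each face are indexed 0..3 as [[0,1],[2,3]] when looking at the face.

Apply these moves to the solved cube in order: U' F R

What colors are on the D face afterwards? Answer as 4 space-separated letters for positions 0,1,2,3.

Answer: R B Y R

Derivation:
After move 1 (U'): U=WWWW F=OOGG R=GGRR B=RRBB L=BBOO
After move 2 (F): F=GOGO U=WWOB R=WGWR D=RGYY L=BYOY
After move 3 (R): R=WWRG U=WOOO F=GGGY D=RBYR B=BRWB
Query: D face = RBYR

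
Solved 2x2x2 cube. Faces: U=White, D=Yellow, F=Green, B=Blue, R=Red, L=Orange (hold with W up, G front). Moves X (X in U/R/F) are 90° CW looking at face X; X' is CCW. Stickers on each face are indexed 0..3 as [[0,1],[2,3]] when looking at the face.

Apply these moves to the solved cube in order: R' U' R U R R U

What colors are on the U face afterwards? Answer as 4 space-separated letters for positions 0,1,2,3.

Answer: W W R Y

Derivation:
After move 1 (R'): R=RRRR U=WBWB F=GWGW D=YGYG B=YBYB
After move 2 (U'): U=BBWW F=OOGW R=GWRR B=RRYB L=YBOO
After move 3 (R): R=RGRW U=BOWW F=OGGG D=YYYR B=WRBB
After move 4 (U): U=WBWO F=RGGG R=WRRW B=YBBB L=OGOO
After move 5 (R): R=RWWR U=WGWG F=RYGR D=YBYY B=OBBB
After move 6 (R): R=WRRW U=WYWR F=RBGY D=YBYO B=GBGB
After move 7 (U): U=WWRY F=WRGY R=GBRW B=OGGB L=RBOO
Query: U face = WWRY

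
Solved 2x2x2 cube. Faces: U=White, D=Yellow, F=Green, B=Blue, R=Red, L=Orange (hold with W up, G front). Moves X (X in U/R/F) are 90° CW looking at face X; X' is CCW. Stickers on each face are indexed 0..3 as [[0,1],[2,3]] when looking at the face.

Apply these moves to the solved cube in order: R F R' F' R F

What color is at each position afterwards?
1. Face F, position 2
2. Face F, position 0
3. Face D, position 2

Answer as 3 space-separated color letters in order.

Answer: Y G Y

Derivation:
After move 1 (R): R=RRRR U=WGWG F=GYGY D=YBYB B=WBWB
After move 2 (F): F=GGYY U=WGOO R=WRGR D=RRYB L=OYOB
After move 3 (R'): R=RRWG U=WWOW F=GGYO D=RGYY B=BBRB
After move 4 (F'): F=GOGY U=WWRW R=GRRG D=YBYY L=OWOO
After move 5 (R): R=RGGR U=WORY F=GBGY D=YRYB B=WBWB
After move 6 (F): F=GGYB U=WOOW R=RGYR D=GRYB L=OYOR
Query 1: F[2] = Y
Query 2: F[0] = G
Query 3: D[2] = Y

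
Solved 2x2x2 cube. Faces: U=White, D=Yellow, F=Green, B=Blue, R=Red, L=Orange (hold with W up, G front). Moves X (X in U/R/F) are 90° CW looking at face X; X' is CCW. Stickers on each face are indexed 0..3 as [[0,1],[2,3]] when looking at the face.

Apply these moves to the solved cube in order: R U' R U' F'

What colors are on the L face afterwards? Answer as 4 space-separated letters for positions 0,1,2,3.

Answer: W W O G

Derivation:
After move 1 (R): R=RRRR U=WGWG F=GYGY D=YBYB B=WBWB
After move 2 (U'): U=GGWW F=OOGY R=GYRR B=RRWB L=WBOO
After move 3 (R): R=RGRY U=GOWY F=OBGB D=YWYR B=WRGB
After move 4 (U'): U=OYGW F=WBGB R=OBRY B=RGGB L=WROO
After move 5 (F'): F=BBWG U=OYOR R=WBYY D=ROYR L=WWOG
Query: L face = WWOG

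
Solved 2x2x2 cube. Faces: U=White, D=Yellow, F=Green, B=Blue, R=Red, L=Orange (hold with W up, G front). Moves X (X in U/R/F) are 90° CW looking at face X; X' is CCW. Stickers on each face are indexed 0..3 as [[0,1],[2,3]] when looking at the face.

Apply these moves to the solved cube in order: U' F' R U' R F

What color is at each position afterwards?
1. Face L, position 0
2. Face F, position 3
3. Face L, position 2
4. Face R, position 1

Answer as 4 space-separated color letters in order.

After move 1 (U'): U=WWWW F=OOGG R=GGRR B=RRBB L=BBOO
After move 2 (F'): F=OGOG U=WWGR R=YGYR D=BOYY L=BWOW
After move 3 (R): R=YYRG U=WGGG F=OOOY D=BBYR B=RRWB
After move 4 (U'): U=GGWG F=BWOY R=OORG B=YYWB L=RROW
After move 5 (R): R=ROGO U=GWWY F=BBOR D=BWYY B=GYGB
After move 6 (F): F=OBRB U=GWWR R=WOYO D=GRYY L=RBOW
Query 1: L[0] = R
Query 2: F[3] = B
Query 3: L[2] = O
Query 4: R[1] = O

Answer: R B O O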